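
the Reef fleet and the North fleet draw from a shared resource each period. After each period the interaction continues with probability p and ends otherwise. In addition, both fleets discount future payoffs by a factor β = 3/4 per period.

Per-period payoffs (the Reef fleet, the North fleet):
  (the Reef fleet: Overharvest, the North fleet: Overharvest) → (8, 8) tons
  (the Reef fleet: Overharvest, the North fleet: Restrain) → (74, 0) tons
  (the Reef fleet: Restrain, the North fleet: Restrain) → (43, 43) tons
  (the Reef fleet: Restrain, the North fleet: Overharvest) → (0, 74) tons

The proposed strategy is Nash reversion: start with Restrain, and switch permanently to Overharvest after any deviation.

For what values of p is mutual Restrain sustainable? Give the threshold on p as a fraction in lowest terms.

62/99

With continuation probability p and discount β, the effective per-period discount factor is βp.
Grim-trigger IC: βp ≥ (74−43)/(74−8) = 31/66.
So p ≥ (31/66)/(3/4) = 62/99.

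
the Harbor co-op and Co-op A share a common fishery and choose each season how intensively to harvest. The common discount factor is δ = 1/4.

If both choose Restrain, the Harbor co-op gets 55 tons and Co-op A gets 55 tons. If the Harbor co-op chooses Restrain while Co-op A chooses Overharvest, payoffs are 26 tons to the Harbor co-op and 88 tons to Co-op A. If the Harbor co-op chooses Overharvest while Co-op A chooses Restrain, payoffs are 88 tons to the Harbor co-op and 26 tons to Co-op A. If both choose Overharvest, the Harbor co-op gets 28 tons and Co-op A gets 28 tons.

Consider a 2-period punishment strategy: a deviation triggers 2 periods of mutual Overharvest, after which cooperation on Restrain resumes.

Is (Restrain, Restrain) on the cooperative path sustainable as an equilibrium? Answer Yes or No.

Comparing payoff streams over the 3 periods until play realigns: cooperate → 55(1+δ+…+δ^2); deviate → 88 + 28(δ+…+δ^2).
Cooperation is sustained iff (55−28)(δ+…+δ^2) ≥ 88−55.
δ+…+δ^2 = 1/4·(1−(1/4)^2)/(1−1/4) = 0.3125, and (88−55)/(55−28) = 1.2222.
0.3125 < 1.2222, so cooperation is not sustainable.

No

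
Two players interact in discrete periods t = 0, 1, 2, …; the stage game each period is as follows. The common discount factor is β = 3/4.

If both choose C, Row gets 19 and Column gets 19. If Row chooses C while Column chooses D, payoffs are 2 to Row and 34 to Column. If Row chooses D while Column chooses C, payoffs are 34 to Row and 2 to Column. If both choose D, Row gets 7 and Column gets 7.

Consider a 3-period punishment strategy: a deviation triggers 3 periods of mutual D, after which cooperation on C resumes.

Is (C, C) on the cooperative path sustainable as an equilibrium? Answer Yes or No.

Yes

A one-shot deviation gives 34 now, then 7 for 3 periods, then back to 19.
Gain from deviating: (34−19) today; loss: (19−7) in each of the next 3 periods.
No-deviation condition: (19−7)(β+…+β^3) ≥ 34−19, i.e. β+…+β^3 ≥ 5/4.
At β = 3/4: β+…+β^3 = 1.7344 ≥ 1.2500.
So cooperation is sustainable.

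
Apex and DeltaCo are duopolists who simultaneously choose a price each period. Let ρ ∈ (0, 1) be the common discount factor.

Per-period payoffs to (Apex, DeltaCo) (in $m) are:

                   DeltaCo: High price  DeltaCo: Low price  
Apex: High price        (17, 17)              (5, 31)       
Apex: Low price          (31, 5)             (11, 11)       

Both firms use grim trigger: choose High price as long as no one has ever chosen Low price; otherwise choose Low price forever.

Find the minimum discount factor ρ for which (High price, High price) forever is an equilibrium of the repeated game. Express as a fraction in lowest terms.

Cooperation forever yields 17 each period: 17/(1−ρ).
Deviating yields 31 once, then 11 forever: 31 + 11ρ/(1−ρ).
No profitable deviation requires 17/(1−ρ) ≥ 31 + 11ρ/(1−ρ).
Multiplying by (1−ρ): 17 ≥ 31(1−ρ) + 11ρ = 31 − 20ρ.
So 20ρ ≥ 14, i.e. ρ ≥ 14/20 = 7/10.

7/10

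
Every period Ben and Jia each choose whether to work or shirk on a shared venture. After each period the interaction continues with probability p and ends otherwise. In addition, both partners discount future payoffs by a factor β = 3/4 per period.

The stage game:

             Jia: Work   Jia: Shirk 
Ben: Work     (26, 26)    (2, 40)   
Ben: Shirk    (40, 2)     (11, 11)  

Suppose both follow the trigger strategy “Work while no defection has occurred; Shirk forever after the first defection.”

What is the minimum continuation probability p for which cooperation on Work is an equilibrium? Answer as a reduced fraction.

56/87

With continuation probability p and discount β, the effective per-period discount factor is βp.
Grim-trigger IC: βp ≥ (40−26)/(40−11) = 14/29.
So p ≥ (14/29)/(3/4) = 56/87.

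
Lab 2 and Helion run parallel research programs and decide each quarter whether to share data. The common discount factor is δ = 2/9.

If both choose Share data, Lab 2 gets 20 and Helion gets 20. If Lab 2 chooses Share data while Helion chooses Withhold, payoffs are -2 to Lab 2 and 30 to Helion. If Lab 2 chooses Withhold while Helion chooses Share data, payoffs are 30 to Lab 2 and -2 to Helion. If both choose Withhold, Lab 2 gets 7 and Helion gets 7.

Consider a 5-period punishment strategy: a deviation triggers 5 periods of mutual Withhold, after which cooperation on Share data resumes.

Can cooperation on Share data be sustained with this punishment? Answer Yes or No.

A one-shot deviation gives 30 now, then 7 for 5 periods, then back to 20.
Gain from deviating: (30−20) today; loss: (20−7) in each of the next 5 periods.
No-deviation condition: (20−7)(δ+…+δ^5) ≥ 30−20, i.e. δ+…+δ^5 ≥ 10/13.
At δ = 2/9: δ+…+δ^5 = 0.2856 < 0.7692.
So cooperation is not sustainable.

No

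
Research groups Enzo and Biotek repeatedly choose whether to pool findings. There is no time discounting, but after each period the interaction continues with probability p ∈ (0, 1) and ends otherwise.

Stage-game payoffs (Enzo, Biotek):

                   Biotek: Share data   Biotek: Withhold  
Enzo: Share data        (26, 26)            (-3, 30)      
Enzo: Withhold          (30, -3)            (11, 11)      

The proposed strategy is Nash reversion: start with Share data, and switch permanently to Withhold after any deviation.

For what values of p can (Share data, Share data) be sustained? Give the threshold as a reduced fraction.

Expected cooperation value is 26 + p·26 + p²·26 + … = 26/(1−p); deviation gives 30 + p·11/(1−p).
26 ≥ 30(1−p) + 11p ⇒ 19p ≥ 4 ⇒ p ≥ 4/19.

4/19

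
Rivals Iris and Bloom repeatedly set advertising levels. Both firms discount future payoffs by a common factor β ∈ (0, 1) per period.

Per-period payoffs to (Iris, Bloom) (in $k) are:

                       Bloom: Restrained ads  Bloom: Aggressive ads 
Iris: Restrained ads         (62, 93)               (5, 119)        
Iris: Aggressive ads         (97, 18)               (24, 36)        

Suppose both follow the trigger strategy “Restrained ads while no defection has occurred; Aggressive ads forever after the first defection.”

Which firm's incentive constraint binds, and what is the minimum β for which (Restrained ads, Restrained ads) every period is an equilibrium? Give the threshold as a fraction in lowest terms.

Iris: cooperation gives 62 each period; deviation gives 97 once then 24 forever.
  62/(1−β) ≥ 97 + 24β/(1−β) ⇒ β ≥ 35/73.
Bloom: cooperation gives 93 each period; deviation gives 119 once then 36 forever.
  β ≥ 26/83.
Both must hold, so the binding constraint is Iris's: β ≥ 35/73.

Iris; β ≥ 35/73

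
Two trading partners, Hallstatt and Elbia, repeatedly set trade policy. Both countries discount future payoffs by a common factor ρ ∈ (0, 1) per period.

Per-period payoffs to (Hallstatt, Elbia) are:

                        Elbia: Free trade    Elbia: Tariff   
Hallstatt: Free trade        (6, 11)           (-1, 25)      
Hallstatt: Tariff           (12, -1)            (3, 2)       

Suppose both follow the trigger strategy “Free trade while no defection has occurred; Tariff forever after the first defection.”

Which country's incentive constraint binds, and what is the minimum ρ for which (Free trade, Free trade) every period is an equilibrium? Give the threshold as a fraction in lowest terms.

Hallstatt: cooperation gives 6 each period; deviation gives 12 once then 3 forever.
  6/(1−ρ) ≥ 12 + 3ρ/(1−ρ) ⇒ ρ ≥ 6/9 = 2/3.
Elbia: cooperation gives 11 each period; deviation gives 25 once then 2 forever.
  ρ ≥ 14/23.
Both must hold, so the binding constraint is Hallstatt's: ρ ≥ 2/3.

Hallstatt; ρ ≥ 2/3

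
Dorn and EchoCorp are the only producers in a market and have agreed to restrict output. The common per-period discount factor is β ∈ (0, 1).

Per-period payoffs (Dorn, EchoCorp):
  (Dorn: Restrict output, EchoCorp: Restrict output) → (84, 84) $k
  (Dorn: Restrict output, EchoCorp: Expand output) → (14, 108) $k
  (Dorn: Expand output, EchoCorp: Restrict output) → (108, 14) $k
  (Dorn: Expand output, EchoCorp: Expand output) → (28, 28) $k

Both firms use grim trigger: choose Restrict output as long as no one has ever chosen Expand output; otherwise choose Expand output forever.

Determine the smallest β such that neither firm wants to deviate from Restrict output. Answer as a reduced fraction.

3/10

One-period gain from deviating is 108 − 84 = 24. The loss is 84 − 28 = 56 in every subsequent period, with present value 56·β/(1−β).
Deviation is unprofitable when 56·β/(1−β) ≥ 24, i.e. β/(1−β) ≥ 3/7.
Equivalently β ≥ 24/(24+56) = 3/10.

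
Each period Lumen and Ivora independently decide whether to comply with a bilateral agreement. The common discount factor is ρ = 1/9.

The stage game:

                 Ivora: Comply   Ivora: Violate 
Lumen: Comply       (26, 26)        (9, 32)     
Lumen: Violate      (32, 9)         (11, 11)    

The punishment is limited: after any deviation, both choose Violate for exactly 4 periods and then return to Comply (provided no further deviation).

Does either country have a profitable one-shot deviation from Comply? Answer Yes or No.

IC: ρ+…+ρ^4 ≥ (32−26)/(26−11) = 2/5.
At ρ = 1/9: partial sum = 0.1250 < 0.4000. Cooperation not sustainable.

Yes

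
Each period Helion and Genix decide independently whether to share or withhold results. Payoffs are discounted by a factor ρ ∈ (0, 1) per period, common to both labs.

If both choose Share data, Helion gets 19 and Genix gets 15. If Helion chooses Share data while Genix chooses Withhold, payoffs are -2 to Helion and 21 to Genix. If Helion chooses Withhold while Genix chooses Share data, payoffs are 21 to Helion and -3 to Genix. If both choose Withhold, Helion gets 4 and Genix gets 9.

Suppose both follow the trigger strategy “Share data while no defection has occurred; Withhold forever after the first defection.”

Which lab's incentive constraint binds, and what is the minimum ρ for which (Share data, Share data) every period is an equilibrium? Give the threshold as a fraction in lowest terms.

Genix; ρ ≥ 1/2

Helion: cooperation gives 19 each period; deviation gives 21 once then 4 forever.
  19/(1−ρ) ≥ 21 + 4ρ/(1−ρ) ⇒ ρ ≥ 2/17.
Genix: cooperation gives 15 each period; deviation gives 21 once then 9 forever.
  ρ ≥ 6/12 = 1/2.
Both must hold, so the binding constraint is Genix's: ρ ≥ 1/2.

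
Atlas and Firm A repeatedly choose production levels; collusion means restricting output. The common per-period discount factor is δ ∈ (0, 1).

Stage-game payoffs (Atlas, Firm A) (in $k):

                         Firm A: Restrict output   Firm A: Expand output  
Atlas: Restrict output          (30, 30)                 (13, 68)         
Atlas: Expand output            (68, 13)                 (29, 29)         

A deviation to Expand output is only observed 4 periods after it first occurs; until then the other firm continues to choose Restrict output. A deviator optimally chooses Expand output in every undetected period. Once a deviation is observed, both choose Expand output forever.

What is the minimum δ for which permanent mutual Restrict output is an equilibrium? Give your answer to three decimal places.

0.994

Deviating for the 4 undetected periods gains 68−30 = 38 per period over cooperation, then loses 30−29 = 1 per period forever once punishment starts.
Gain: 38(1 + δ + … + δ^3); loss: 1·δ^4/(1−δ).
No profitable deviation ⇔ 38(1−δ^4) ≤ 1·δ^4, i.e. δ^4 ≥ 38/(38+1) = 38/39.
Hence δ ≥ (38/39)^(1/4) ≈ 0.994.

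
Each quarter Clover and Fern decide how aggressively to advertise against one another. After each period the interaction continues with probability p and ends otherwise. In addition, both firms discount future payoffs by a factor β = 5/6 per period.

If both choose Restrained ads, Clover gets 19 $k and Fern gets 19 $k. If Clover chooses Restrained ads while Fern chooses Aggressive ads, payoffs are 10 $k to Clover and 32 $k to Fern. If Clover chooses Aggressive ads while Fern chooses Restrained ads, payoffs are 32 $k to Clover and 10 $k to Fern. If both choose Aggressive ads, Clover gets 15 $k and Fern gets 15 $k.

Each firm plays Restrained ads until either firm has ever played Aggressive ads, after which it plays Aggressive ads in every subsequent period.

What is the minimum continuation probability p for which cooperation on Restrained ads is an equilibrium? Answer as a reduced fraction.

With continuation probability p and discount β, the effective per-period discount factor is βp.
Grim-trigger IC: βp ≥ (32−19)/(32−15) = 13/17.
So p ≥ (13/17)/(5/6) = 78/85.

78/85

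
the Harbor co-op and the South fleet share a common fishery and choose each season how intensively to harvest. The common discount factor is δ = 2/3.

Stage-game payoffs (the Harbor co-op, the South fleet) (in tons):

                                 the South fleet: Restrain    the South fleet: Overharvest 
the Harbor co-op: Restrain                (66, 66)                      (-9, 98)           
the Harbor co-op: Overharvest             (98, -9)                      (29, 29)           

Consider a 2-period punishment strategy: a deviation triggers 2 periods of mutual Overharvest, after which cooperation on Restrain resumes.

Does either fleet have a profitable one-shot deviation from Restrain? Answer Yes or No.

Comparing payoff streams over the 3 periods until play realigns: cooperate → 66(1+δ+…+δ^2); deviate → 98 + 29(δ+…+δ^2).
Cooperation is sustained iff (66−29)(δ+…+δ^2) ≥ 98−66.
δ+…+δ^2 = 2/3·(1−(2/3)^2)/(1−2/3) = 1.1111, and (98−66)/(66−29) = 0.8649.
1.1111 ≥ 0.8649, so cooperation is sustainable.

No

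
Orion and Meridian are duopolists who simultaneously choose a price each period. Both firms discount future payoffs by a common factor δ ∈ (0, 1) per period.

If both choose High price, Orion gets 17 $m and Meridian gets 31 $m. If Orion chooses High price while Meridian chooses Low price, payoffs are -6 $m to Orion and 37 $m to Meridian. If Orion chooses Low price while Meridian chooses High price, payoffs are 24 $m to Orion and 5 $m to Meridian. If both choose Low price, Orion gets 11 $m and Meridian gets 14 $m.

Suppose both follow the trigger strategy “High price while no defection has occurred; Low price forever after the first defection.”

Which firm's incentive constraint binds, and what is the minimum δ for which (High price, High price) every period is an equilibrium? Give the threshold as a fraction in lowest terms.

Orion's threshold: (24−17)/(24−11) = 7/13.
Meridian's threshold: (37−31)/(37−14) = 6/23.
7/13 > 6/23, so Orion binds and δ* = 7/13.

Orion; δ ≥ 7/13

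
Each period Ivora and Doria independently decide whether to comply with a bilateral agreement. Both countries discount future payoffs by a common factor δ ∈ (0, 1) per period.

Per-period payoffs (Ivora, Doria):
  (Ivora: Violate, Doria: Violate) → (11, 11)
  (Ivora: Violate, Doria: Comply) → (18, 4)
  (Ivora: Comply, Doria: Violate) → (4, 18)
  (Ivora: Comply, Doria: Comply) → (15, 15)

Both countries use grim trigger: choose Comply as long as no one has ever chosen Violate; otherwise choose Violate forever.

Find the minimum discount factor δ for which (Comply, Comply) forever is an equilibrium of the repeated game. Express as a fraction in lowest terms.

Under grim trigger the critical discount factor is (T−C)/(T−P) with T = 18, C = 15, P = 11.
δ* = (18−15)/(18−11) = 3/7.

3/7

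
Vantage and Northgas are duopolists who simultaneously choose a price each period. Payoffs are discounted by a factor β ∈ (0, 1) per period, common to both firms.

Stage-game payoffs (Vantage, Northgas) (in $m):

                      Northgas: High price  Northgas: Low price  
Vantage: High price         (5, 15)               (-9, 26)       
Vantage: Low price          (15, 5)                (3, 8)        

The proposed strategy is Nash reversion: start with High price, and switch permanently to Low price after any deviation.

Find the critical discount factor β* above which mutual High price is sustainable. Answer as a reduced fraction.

Vantage's threshold: (15−5)/(15−3) = 5/6.
Northgas's threshold: (26−15)/(26−8) = 11/18.
5/6 > 11/18, so Vantage binds and β* = 5/6.

5/6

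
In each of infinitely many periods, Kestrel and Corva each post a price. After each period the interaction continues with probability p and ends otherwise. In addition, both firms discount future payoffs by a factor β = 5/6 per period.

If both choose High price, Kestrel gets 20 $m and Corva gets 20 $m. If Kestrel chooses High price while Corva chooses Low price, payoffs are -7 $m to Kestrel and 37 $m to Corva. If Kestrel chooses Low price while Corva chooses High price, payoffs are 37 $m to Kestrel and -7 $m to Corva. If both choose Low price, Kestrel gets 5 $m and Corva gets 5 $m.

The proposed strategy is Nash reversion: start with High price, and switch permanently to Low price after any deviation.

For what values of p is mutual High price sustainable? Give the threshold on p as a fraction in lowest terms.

51/80

With continuation probability p and discount β, the effective per-period discount factor is βp.
Grim-trigger IC: βp ≥ (37−20)/(37−5) = 17/32.
So p ≥ (17/32)/(5/6) = 51/80.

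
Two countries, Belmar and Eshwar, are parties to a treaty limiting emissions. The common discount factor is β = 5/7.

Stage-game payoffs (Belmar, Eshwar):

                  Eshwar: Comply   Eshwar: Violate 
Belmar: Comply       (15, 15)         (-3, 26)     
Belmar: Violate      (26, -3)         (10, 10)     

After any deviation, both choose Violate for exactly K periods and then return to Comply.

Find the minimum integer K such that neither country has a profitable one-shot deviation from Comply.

7

IC: β(1−β^K)/(1−β) ≥ (26−15)/(15−10) = 11/5.
With β = 5/7: need 1 − β^K ≥ 11/5·(1−5/7)/(5/7), i.e. β^K ≤ 0.1200.
Since (5/7)^6 = 0.1328 and (5/7)^7 = 0.0949, the smallest such K is 7.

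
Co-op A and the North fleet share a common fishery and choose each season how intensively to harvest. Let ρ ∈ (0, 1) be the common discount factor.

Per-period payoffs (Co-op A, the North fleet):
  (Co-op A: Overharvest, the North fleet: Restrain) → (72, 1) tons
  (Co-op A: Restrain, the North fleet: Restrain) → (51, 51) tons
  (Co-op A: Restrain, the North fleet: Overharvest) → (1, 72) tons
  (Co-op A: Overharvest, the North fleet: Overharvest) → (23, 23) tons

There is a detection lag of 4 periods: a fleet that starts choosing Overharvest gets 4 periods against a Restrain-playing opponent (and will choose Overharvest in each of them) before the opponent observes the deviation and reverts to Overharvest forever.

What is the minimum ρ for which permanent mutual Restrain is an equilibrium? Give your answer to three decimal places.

0.809

The best deviation is to choose Overharvest for all 4 undetected periods, earning 72 each, then 23 forever once detected.
Deviation value: 72(1−ρ^4)/(1−ρ) + 23ρ^4/(1−ρ); cooperation value: 51/(1−ρ).
IC: 51 ≥ 72(1−ρ^4) + 23ρ^4 = 72 − 49ρ^4.
So ρ^4 ≥ 21/49 = 3/7, giving ρ ≥ (3/7)^(1/4) ≈ 0.809.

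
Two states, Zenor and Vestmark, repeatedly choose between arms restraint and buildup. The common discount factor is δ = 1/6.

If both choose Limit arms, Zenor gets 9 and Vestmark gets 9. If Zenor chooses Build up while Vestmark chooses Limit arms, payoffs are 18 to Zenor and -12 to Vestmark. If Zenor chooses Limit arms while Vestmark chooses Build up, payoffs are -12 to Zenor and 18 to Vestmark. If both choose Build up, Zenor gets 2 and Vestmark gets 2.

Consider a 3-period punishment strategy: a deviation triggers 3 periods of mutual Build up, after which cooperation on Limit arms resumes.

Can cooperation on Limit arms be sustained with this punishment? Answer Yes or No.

No

IC: δ+…+δ^3 ≥ (18−9)/(9−2) = 9/7.
At δ = 1/6: partial sum = 0.1991 < 1.2857. Cooperation not sustainable.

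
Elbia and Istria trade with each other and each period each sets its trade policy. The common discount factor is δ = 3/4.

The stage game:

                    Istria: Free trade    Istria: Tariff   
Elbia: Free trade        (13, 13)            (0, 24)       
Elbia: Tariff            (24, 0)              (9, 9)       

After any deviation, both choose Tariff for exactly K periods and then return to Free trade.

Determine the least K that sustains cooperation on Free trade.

9

Need Σ_{k=1}^{K} δ^k ≥ (24−13)/(13−9) = 2.7500 at δ = 3/4.
At K = 8 the sum is 2.6997 < 2.7500; at K = 9 it is 2.7747 ≥ 2.7500.
So the minimum punishment length is K = 9.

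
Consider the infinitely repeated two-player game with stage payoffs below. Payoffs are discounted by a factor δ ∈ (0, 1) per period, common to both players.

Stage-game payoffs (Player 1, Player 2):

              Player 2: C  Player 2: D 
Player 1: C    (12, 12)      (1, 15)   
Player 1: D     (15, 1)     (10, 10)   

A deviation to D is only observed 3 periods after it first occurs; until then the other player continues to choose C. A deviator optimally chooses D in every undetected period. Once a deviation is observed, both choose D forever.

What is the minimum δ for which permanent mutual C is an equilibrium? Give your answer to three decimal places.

A deviator earns 15 for 3 periods, then 10 forever; cooperating earns 12 forever. Multiplying the IC by (1−δ):
12 ≥ 15(1−δ^3) + 10δ^3, so 5·δ^3 ≥ 3 and δ^3 ≥ 3/5.
δ ≥ (3/5)^(1/3) ≈ 0.843.

0.843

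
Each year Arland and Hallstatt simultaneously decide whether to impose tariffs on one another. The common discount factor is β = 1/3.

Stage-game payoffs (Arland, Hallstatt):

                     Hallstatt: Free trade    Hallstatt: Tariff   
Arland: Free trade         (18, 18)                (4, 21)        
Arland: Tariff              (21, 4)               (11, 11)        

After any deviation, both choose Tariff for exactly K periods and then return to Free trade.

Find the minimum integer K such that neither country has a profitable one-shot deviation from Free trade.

Need Σ_{k=1}^{K} β^k ≥ (21−18)/(18−11) = 0.4286 at β = 1/3.
At K = 1 the sum is 0.3333 < 0.4286; at K = 2 it is 0.4444 ≥ 0.4286.
So the minimum punishment length is K = 2.

2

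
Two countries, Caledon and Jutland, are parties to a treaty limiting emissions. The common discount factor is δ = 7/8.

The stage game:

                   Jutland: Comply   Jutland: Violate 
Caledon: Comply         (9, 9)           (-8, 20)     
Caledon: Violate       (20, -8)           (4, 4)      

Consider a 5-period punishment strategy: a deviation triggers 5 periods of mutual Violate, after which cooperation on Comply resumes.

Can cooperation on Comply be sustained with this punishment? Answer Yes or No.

A one-shot deviation gives 20 now, then 4 for 5 periods, then back to 9.
Gain from deviating: (20−9) today; loss: (9−4) in each of the next 5 periods.
No-deviation condition: (9−4)(δ+…+δ^5) ≥ 20−9, i.e. δ+…+δ^5 ≥ 11/5.
At δ = 7/8: δ+…+δ^5 = 3.4096 ≥ 2.2000.
So cooperation is sustainable.

Yes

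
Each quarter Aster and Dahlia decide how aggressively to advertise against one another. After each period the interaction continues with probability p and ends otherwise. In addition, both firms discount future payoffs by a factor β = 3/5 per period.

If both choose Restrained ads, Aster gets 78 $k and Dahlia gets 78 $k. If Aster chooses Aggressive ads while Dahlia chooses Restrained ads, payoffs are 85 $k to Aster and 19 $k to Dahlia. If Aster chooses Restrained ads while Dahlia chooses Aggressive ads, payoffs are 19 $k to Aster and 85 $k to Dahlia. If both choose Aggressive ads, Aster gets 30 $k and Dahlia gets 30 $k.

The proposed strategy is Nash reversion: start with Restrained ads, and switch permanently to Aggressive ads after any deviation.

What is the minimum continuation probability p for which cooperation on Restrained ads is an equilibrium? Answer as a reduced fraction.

7/33

With continuation probability p and discount β, the effective per-period discount factor is βp.
Grim-trigger IC: βp ≥ (85−78)/(85−30) = 7/55.
So p ≥ (7/55)/(3/5) = 7/33.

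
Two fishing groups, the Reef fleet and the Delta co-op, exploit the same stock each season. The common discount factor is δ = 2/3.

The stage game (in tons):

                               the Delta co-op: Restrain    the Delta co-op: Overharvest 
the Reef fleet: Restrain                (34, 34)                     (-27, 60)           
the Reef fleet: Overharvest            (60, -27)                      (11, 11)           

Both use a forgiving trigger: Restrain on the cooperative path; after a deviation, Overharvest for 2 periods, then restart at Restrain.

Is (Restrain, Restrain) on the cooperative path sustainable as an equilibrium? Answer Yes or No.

Comparing payoff streams over the 3 periods until play realigns: cooperate → 34(1+δ+…+δ^2); deviate → 60 + 11(δ+…+δ^2).
Cooperation is sustained iff (34−11)(δ+…+δ^2) ≥ 60−34.
δ+…+δ^2 = 2/3·(1−(2/3)^2)/(1−2/3) = 1.1111, and (60−34)/(34−11) = 1.1304.
1.1111 < 1.1304, so cooperation is not sustainable.

No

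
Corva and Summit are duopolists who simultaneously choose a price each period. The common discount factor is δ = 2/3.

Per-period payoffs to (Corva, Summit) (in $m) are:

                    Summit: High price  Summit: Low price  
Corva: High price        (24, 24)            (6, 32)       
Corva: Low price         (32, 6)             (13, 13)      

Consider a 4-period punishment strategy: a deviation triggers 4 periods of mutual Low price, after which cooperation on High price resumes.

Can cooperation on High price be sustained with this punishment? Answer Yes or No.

Yes

Comparing payoff streams over the 5 periods until play realigns: cooperate → 24(1+δ+…+δ^4); deviate → 32 + 13(δ+…+δ^4).
Cooperation is sustained iff (24−13)(δ+…+δ^4) ≥ 32−24.
δ+…+δ^4 = 2/3·(1−(2/3)^4)/(1−2/3) = 1.6049, and (32−24)/(24−13) = 0.7273.
1.6049 ≥ 0.7273, so cooperation is sustainable.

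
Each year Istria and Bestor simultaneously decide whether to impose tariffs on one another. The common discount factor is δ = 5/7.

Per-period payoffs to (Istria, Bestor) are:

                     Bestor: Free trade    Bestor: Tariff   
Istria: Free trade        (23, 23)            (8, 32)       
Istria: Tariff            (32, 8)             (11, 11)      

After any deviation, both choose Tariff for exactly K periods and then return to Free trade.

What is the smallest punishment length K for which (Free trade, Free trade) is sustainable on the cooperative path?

No profitable deviation requires (23−11)(δ+…+δ^K) ≥ 32−23, i.e. δ+…+δ^K ≥ 3/4 ≈ 0.7500.
With δ = 5/7, the partial sums are K=1: 0.7143, K=2: 1.2245.
K = 2 is the first length at which the sum reaches 0.7500.

2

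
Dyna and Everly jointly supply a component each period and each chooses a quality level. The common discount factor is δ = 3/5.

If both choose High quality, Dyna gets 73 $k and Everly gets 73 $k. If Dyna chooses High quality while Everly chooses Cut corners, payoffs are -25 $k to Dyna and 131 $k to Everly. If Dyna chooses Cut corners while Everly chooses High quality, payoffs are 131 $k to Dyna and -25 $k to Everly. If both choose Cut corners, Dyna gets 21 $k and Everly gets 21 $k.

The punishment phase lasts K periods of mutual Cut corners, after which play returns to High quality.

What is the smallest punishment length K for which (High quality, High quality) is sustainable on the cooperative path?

No profitable deviation requires (73−21)(δ+…+δ^K) ≥ 131−73, i.e. δ+…+δ^K ≥ 29/26 ≈ 1.1154.
With δ = 3/5, the partial sums are K=1: 0.6000, K=2: 0.9600, K=3: 1.1760.
K = 3 is the first length at which the sum reaches 1.1154.

3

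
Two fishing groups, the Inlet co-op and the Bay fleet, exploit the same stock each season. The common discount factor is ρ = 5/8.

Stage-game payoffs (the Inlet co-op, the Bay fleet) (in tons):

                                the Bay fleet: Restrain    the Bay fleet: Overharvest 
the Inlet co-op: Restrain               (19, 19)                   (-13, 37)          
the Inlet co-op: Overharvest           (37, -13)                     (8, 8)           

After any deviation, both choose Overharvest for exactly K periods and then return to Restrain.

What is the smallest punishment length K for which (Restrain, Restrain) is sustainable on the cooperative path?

Need Σ_{k=1}^{K} ρ^k ≥ (37−19)/(19−8) = 1.6364 at ρ = 5/8.
At K = 8 the sum is 1.6279 < 1.6364; at K = 9 it is 1.6424 ≥ 1.6364.
So the minimum punishment length is K = 9.

9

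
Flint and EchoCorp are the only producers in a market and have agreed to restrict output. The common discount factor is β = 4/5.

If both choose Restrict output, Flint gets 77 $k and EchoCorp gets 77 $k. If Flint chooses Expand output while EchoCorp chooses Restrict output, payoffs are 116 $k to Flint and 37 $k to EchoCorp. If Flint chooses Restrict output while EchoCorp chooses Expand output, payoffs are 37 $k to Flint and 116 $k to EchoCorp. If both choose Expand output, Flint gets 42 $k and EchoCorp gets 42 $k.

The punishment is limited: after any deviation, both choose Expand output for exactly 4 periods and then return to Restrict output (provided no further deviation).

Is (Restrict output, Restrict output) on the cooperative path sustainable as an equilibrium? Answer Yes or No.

Yes

Comparing payoff streams over the 5 periods until play realigns: cooperate → 77(1+β+…+β^4); deviate → 116 + 42(β+…+β^4).
Cooperation is sustained iff (77−42)(β+…+β^4) ≥ 116−77.
β+…+β^4 = 4/5·(1−(4/5)^4)/(1−4/5) = 2.3616, and (116−77)/(77−42) = 1.1143.
2.3616 ≥ 1.1143, so cooperation is sustainable.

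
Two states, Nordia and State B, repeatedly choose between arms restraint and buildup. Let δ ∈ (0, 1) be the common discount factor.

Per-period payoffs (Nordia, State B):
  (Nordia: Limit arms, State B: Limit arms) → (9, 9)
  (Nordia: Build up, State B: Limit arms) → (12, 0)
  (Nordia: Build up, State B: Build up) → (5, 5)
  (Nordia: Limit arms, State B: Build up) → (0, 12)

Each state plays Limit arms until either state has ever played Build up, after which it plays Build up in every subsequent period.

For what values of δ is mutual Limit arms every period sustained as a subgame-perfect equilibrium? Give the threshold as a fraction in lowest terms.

3/7

Under grim trigger the critical discount factor is (T−C)/(T−P) with T = 12, C = 9, P = 5.
δ* = (12−9)/(12−5) = 3/7.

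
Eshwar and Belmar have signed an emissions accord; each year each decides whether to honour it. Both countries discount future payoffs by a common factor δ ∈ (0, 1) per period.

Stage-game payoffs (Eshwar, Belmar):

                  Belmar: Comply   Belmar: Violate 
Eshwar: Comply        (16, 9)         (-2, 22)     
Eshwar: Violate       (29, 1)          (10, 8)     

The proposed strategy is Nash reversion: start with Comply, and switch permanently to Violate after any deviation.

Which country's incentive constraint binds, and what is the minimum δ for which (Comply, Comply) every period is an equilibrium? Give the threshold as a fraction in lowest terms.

Eshwar: cooperation gives 16 each period; deviation gives 29 once then 10 forever.
  16/(1−δ) ≥ 29 + 10δ/(1−δ) ⇒ δ ≥ 13/19.
Belmar: cooperation gives 9 each period; deviation gives 22 once then 8 forever.
  δ ≥ 13/14.
Both must hold, so the binding constraint is Belmar's: δ ≥ 13/14.

Belmar; δ ≥ 13/14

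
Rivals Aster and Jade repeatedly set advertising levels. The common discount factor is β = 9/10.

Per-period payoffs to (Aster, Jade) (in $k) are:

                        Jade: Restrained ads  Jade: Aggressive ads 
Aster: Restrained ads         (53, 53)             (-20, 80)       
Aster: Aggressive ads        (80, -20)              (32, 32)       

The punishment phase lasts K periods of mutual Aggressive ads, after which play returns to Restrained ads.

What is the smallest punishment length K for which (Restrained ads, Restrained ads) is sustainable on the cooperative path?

2

Need Σ_{k=1}^{K} β^k ≥ (80−53)/(53−32) = 1.2857 at β = 9/10.
At K = 1 the sum is 0.9000 < 1.2857; at K = 2 it is 1.7100 ≥ 1.2857.
So the minimum punishment length is K = 2.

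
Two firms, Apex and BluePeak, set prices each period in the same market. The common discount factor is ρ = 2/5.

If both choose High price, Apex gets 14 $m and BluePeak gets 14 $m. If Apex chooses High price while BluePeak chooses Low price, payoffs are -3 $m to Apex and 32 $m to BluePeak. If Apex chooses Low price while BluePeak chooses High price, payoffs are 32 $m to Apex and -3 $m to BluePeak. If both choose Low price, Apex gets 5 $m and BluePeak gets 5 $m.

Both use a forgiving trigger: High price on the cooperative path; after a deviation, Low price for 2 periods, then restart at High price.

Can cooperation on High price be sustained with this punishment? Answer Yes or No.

No

IC: ρ+…+ρ^2 ≥ (32−14)/(14−5) = 2.
At ρ = 2/5: partial sum = 0.5600 < 2.0000. Cooperation not sustainable.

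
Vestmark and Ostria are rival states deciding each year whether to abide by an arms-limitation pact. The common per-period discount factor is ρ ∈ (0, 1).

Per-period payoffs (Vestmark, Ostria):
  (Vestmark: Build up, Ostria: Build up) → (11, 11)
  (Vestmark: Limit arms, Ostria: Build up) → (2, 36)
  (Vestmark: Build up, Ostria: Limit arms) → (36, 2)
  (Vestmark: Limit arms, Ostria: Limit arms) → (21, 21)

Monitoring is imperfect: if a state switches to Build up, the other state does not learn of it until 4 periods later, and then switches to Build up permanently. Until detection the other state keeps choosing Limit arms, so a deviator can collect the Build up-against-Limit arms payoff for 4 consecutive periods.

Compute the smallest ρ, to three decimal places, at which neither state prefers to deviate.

0.880

A deviator earns 36 for 4 periods, then 11 forever; cooperating earns 21 forever. Multiplying the IC by (1−ρ):
21 ≥ 36(1−ρ^4) + 11ρ^4, so 25·ρ^4 ≥ 15 and ρ^4 ≥ 3/5.
ρ ≥ (3/5)^(1/4) ≈ 0.880.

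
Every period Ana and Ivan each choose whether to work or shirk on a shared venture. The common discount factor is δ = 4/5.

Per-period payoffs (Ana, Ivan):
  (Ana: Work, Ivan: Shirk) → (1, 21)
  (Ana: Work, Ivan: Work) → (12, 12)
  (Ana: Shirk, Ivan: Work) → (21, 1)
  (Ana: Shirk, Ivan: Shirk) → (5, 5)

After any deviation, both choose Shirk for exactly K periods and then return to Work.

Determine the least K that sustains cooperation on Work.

2

IC: δ(1−δ^K)/(1−δ) ≥ (21−12)/(12−5) = 9/7.
With δ = 4/5: need 1 − δ^K ≥ 9/7·(1−4/5)/(4/5), i.e. δ^K ≤ 0.6786.
Since (4/5)^1 = 0.8000 and (4/5)^2 = 0.6400, the smallest such K is 2.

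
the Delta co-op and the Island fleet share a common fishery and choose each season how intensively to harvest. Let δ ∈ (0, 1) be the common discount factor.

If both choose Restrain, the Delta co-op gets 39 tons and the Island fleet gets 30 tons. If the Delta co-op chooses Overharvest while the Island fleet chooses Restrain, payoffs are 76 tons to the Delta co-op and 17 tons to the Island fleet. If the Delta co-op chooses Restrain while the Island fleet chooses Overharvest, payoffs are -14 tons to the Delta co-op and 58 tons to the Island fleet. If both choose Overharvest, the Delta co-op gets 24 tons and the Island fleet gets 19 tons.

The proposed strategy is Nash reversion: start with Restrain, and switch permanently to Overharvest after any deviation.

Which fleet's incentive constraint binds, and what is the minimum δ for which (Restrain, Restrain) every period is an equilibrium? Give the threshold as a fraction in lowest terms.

For the Delta co-op: deviation gain 76−39 = 37, per-period punishment loss 39−24 = 15. IC gives δ ≥ 37/52.
For the Island fleet: gain 28, loss 11 per period, so δ ≥ 28/39.
The tighter constraint is the Island fleet's, so cooperation needs δ ≥ 28/39.

the Island fleet; δ ≥ 28/39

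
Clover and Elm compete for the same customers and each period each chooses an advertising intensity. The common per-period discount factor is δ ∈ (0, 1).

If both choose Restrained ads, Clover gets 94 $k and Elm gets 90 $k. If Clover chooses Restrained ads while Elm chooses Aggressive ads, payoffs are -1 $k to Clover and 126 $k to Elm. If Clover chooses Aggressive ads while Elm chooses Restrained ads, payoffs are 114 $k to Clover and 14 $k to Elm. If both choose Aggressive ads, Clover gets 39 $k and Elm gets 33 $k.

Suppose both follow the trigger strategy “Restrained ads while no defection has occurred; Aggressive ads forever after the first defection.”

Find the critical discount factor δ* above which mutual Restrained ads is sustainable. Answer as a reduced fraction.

12/31

For Clover: deviation gain 114−94 = 20, per-period punishment loss 94−39 = 55. IC gives δ ≥ 20/75 = 4/15.
For Elm: gain 36, loss 57 per period, so δ ≥ 36/93 = 12/31.
The tighter constraint is Elm's, so cooperation needs δ ≥ 12/31.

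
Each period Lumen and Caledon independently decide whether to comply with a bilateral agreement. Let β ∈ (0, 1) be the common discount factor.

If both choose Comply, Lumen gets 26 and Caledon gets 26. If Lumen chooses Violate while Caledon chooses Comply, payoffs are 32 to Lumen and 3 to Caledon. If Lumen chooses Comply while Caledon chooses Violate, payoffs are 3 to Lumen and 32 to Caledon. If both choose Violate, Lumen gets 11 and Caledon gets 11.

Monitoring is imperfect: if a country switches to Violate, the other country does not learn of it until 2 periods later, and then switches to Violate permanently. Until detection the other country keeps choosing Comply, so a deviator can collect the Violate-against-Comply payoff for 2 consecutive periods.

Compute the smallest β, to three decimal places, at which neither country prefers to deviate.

0.535

The best deviation is to choose Violate for all 2 undetected periods, earning 32 each, then 11 forever once detected.
Deviation value: 32(1−β^2)/(1−β) + 11β^2/(1−β); cooperation value: 26/(1−β).
IC: 26 ≥ 32(1−β^2) + 11β^2 = 32 − 21β^2.
So β^2 ≥ 6/21 = 2/7, giving β ≥ (2/7)^(1/2) ≈ 0.535.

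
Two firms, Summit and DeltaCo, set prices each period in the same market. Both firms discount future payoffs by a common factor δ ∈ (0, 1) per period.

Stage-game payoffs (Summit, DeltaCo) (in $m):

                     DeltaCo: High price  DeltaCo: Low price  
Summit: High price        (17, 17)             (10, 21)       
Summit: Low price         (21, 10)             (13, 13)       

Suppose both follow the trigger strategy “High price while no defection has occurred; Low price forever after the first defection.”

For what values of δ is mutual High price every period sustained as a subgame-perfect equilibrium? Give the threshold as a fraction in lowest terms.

1/2

One-period gain from deviating is 21 − 17 = 4. The loss is 17 − 13 = 4 in every subsequent period, with present value 4·δ/(1−δ).
Deviation is unprofitable when 4·δ/(1−δ) ≥ 4, i.e. δ/(1−δ) ≥ 1.
Equivalently δ ≥ 4/(4+4) = 1/2.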